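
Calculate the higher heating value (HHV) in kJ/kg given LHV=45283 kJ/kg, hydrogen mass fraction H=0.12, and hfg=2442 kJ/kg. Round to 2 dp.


HHV = LHV + hfg * 9 * H
Water addition = 2442 * 9 * 0.12 = 2637.360 kJ/kg
HHV = 45283 + 2637.360 = 47920.36 kJ/kg


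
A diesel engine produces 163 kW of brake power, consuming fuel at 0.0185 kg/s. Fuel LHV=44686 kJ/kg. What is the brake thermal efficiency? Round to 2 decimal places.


eta_BTE = (BP / (mf * LHV)) * 100
Denominator = 0.0185 * 44686 = 826.6910 kW
eta_BTE = (163 / 826.6910) * 100 = 19.72%


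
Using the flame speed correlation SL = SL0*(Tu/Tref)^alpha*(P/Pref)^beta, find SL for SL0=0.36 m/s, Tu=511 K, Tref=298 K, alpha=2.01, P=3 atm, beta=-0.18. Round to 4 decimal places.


SL = SL0 * (Tu/Tref)^alpha * (P/Pref)^beta
T ratio = 511/298 = 1.71476510
(T ratio)^alpha = 1.71476510^2.01 = 2.956319
(P/Pref)^beta = 3^(-0.18) = 0.820575
SL = 0.36 * 2.956319 * 0.820575 = 0.8733 m/s


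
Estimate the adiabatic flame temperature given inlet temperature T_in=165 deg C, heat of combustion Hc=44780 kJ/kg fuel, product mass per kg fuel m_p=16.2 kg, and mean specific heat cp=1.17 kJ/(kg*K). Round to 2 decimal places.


T_ad = T_in + Hc / (m_p * cp)
Denominator = 16.2 * 1.17 = 18.9540
Temperature rise = 44780 / 18.9540 = 2362.56 K
T_ad = 165 + 2362.56 = 2527.56 deg C


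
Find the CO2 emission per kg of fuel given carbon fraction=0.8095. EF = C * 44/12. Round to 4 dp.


EF = C_frac * (M_CO2 / M_C)
EF = 0.8095 * (44/12)
EF = 0.8095 * 3.666667 = 2.9682 kg_CO2/kg_fuel


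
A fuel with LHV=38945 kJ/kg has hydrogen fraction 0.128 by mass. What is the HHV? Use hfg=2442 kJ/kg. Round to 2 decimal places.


HHV = LHV + hfg * 9 * H
Water addition = 2442 * 9 * 0.128 = 2813.184 kJ/kg
HHV = 38945 + 2813.184 = 41758.18 kJ/kg


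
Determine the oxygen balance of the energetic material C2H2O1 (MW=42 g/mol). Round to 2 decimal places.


OB = -1600 * (2C + H/2 - O) / MW
Inner = 2*2 + 2/2 - 1 = 4.00
OB = -1600 * 4.00 / 42 = -152.38%


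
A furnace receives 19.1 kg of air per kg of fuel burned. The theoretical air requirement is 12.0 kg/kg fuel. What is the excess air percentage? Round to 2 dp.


Excess air = actual - stoichiometric = 19.1 - 12.0 = 7.10 kg/kg fuel
Excess air % = (excess / stoich) * 100 = (7.10 / 12.0) * 100 = 59.17%


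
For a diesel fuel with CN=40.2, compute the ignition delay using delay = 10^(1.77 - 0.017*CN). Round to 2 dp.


delay = 10^(1.77 - 0.017*CN)
Exponent = 1.77 - 0.017*40.2 = 1.0866
delay = 10^1.0866 = 12.21 ms


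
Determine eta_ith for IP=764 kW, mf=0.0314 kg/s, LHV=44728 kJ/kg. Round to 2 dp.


eta_ith = (IP / (mf * LHV)) * 100
Denominator = 0.0314 * 44728 = 1404.4592 kW
eta_ith = (764 / 1404.4592) * 100 = 54.40%


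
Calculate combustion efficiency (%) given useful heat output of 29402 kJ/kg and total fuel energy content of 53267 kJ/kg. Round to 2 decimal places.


Efficiency = (Q_useful / Q_fuel) * 100
Efficiency = (29402 / 53267) * 100
Efficiency = 0.5520 * 100 = 55.20%


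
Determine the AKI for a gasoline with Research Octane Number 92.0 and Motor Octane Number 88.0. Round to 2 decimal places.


AKI = (RON + MON) / 2
AKI = (92.0 + 88.0) / 2
AKI = 180.0 / 2 = 90.00


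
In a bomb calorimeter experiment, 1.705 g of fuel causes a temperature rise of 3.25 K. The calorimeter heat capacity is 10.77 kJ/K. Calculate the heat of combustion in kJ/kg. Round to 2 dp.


Hc = C_cal * delta_T / m_fuel
Q_released = 10.77 * 3.25 = 35.0025 kJ
m_fuel = 1.705 g = 1.705/1000 kg = 0.001705 kg
Hc = 35.0025 / 0.001705 = 20529.33 kJ/kg


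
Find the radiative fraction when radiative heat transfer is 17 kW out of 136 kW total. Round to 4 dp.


f_rad = Q_rad / Q_total
f_rad = 17 / 136 = 0.1250


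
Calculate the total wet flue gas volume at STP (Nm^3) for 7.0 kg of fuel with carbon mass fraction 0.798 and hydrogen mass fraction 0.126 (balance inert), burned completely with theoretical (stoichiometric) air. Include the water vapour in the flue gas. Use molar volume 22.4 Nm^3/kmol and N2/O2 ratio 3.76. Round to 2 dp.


Per kg fuel: CO2 = (C/12 kmol)*22.4 = (0.798/12)*22.4 = 1.48960 Nm^3
Per kg fuel: H2O = (H/2 kmol)*22.4 = (0.126/2)*22.4 = 1.41120 Nm^3
O2 needed per kg fuel = C/12 + H/4 = 0.798/12 + 0.126/4 = 0.09800000 kmol
Per kg fuel: N2 = O2*3.76*22.4 = 0.09800000*3.76*22.4 = 8.25395 Nm^3
Total per kg = 1.48960 + 1.41120 + 8.25395 = 11.15475 Nm^3
Total = 11.15475 * 7.0 = 78.08 Nm^3


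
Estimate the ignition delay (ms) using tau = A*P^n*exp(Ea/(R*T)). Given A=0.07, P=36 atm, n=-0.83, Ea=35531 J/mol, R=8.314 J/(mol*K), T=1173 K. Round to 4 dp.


tau = A * P^n * exp(Ea/(R*T))
P^n = 36^(-0.83) = 0.05108212
Ea/(R*T) = 35531/(8.314*1173) = 3.643337
exp(Ea/(R*T)) = 38.219179
tau = 0.07 * 0.05108212 * 38.219179 = 0.1367 ms


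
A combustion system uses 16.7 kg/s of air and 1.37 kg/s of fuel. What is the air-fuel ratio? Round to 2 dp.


AFR = m_air / m_fuel
AFR = 16.7 / 1.37 = 12.19


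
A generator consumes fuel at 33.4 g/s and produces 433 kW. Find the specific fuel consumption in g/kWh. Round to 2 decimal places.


SFC = (mf / BP) * 3600
Rate = 33.4 / 433 = 0.077136 g/(s*kW)
SFC = 0.077136 * 3600 = 277.69 g/kWh


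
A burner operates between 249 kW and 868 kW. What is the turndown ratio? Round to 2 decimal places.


TDR = Q_max / Q_min
TDR = 868 / 249 = 3.49


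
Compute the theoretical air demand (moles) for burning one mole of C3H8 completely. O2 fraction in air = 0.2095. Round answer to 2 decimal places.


Balanced combustion: C3H8 + 5 O2 -> 3 CO2 + 4 H2O
O2 needed = C + H/4 = 3 + 8/4 = 5.00 moles
Air moles = O2 / 0.2095 = 5.00 / 0.2095 = 23.87 moles air


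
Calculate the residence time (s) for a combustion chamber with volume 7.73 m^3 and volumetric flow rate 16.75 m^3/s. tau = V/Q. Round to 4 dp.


tau = V / Q_flow
tau = 7.73 / 16.75 = 0.4615 s


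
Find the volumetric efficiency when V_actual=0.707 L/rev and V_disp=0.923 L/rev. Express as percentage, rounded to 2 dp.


eta_v = (V_actual / V_disp) * 100
Ratio = 0.707 / 0.923 = 0.7660
eta_v = 0.7660 * 100 = 76.60%


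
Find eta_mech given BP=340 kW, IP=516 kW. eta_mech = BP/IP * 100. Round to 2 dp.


eta_mech = (BP / IP) * 100
Ratio = 340 / 516 = 0.6589
eta_mech = 0.6589 * 100 = 65.89%


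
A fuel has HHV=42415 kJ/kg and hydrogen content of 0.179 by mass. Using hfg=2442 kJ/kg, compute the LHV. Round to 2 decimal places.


LHV = HHV - hfg * 9 * H
Water correction = 2442 * 9 * 0.179 = 3934.062 kJ/kg
LHV = 42415 - 3934.062 = 38480.94 kJ/kg


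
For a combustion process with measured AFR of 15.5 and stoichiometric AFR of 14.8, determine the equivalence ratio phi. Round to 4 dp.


phi = AFR_stoich / AFR_actual
phi = 14.8 / 15.5 = 0.9548


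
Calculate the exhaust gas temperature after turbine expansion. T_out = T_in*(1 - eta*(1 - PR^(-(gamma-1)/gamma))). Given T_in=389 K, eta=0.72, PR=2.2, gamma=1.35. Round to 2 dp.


T_out = T_in * (1 - eta * (1 - PR^(-(gamma-1)/gamma)))
Exponent = -(1.35-1)/1.35 = -0.25925926
PR^exp = 2.2^(-0.25925926) = 0.81512413
Factor = 1 - 0.72*(1 - 0.81512413) = 0.86688937
T_out = 389 * 0.86688937 = 337.22 K


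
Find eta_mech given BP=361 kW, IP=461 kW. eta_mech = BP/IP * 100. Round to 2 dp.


eta_mech = (BP / IP) * 100
Ratio = 361 / 461 = 0.7831
eta_mech = 0.7831 * 100 = 78.31%


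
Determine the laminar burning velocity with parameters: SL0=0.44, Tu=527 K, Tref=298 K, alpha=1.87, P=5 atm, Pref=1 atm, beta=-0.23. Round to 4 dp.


SL = SL0 * (Tu/Tref)^alpha * (P/Pref)^beta
T ratio = 527/298 = 1.76845638
(T ratio)^alpha = 1.76845638^1.87 = 2.904032
(P/Pref)^beta = 5^(-0.23) = 0.690616
SL = 0.44 * 2.904032 * 0.690616 = 0.8825 m/s


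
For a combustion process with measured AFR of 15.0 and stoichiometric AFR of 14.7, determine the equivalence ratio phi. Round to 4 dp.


phi = AFR_stoich / AFR_actual
phi = 14.7 / 15.0 = 0.9800


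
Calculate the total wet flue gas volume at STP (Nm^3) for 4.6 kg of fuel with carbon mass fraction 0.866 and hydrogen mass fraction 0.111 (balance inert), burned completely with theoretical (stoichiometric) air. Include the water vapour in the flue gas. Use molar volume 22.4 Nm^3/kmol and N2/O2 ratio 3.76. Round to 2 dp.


Per kg fuel: CO2 = (C/12 kmol)*22.4 = (0.866/12)*22.4 = 1.61653 Nm^3
Per kg fuel: H2O = (H/2 kmol)*22.4 = (0.111/2)*22.4 = 1.24320 Nm^3
O2 needed per kg fuel = C/12 + H/4 = 0.866/12 + 0.111/4 = 0.09991667 kmol
Per kg fuel: N2 = O2*3.76*22.4 = 0.09991667*3.76*22.4 = 8.41538 Nm^3
Total per kg = 1.61653 + 1.24320 + 8.41538 = 11.27511 Nm^3
Total = 11.27511 * 4.6 = 51.87 Nm^3


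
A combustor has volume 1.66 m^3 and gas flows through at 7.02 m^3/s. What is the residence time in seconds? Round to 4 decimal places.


tau = V / Q_flow
tau = 1.66 / 7.02 = 0.2365 s


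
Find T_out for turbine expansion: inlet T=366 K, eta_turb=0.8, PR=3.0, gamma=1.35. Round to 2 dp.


T_out = T_in * (1 - eta * (1 - PR^(-(gamma-1)/gamma)))
Exponent = -(1.35-1)/1.35 = -0.25925926
PR^exp = 3.0^(-0.25925926) = 0.75214556
Factor = 1 - 0.8*(1 - 0.75214556) = 0.80171645
T_out = 366 * 0.80171645 = 293.43 K


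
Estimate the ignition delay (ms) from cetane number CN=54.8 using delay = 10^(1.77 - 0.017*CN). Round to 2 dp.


delay = 10^(1.77 - 0.017*CN)
Exponent = 1.77 - 0.017*54.8 = 0.8384
delay = 10^0.8384 = 6.89 ms


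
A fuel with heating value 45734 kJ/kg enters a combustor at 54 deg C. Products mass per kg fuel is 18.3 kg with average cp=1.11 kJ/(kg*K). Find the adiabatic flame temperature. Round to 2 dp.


T_ad = T_in + Hc / (m_p * cp)
Denominator = 18.3 * 1.11 = 20.3130
Temperature rise = 45734 / 20.3130 = 2251.46 K
T_ad = 54 + 2251.46 = 2305.46 deg C


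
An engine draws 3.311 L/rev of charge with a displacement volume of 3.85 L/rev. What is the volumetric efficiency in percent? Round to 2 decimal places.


eta_v = (V_actual / V_disp) * 100
Ratio = 3.311 / 3.85 = 0.8600
eta_v = 0.8600 * 100 = 86.00%


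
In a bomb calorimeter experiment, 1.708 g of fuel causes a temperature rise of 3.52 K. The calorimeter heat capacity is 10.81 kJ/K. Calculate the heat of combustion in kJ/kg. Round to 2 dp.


Hc = C_cal * delta_T / m_fuel
Q_released = 10.81 * 3.52 = 38.0512 kJ
m_fuel = 1.708 g = 1.708/1000 kg = 0.001708 kg
Hc = 38.0512 / 0.001708 = 22278.22 kJ/kg


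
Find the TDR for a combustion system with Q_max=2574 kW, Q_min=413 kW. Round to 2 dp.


TDR = Q_max / Q_min
TDR = 2574 / 413 = 6.23


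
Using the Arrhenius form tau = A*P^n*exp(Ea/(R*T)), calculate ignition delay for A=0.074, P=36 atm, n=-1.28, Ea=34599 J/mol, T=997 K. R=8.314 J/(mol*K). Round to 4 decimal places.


tau = A * P^n * exp(Ea/(R*T))
P^n = 36^(-1.28) = 0.01018434
Ea/(R*T) = 34599/(8.314*997) = 4.174057
exp(Ea/(R*T)) = 64.978532
tau = 0.074 * 0.01018434 * 64.978532 = 0.0490 ms


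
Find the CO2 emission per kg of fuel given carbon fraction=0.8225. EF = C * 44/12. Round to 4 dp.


EF = C_frac * (M_CO2 / M_C)
EF = 0.8225 * (44/12)
EF = 0.8225 * 3.666667 = 3.0158 kg_CO2/kg_fuel


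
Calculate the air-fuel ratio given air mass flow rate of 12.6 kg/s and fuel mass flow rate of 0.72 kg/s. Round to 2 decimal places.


AFR = m_air / m_fuel
AFR = 12.6 / 0.72 = 17.50


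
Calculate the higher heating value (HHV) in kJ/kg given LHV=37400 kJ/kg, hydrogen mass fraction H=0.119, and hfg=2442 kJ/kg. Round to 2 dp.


HHV = LHV + hfg * 9 * H
Water addition = 2442 * 9 * 0.119 = 2615.382 kJ/kg
HHV = 37400 + 2615.382 = 40015.38 kJ/kg


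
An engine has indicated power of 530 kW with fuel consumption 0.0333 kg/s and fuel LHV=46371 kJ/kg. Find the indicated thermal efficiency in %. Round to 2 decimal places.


eta_ith = (IP / (mf * LHV)) * 100
Denominator = 0.0333 * 46371 = 1544.1543 kW
eta_ith = (530 / 1544.1543) * 100 = 34.32%


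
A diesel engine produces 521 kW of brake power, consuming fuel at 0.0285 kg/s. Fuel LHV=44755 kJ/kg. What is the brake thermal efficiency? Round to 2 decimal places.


eta_BTE = (BP / (mf * LHV)) * 100
Denominator = 0.0285 * 44755 = 1275.5175 kW
eta_BTE = (521 / 1275.5175) * 100 = 40.85%


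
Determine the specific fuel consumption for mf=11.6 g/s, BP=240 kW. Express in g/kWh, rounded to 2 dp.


SFC = (mf / BP) * 3600
Rate = 11.6 / 240 = 0.048333 g/(s*kW)
SFC = 0.048333 * 3600 = 174.00 g/kWh


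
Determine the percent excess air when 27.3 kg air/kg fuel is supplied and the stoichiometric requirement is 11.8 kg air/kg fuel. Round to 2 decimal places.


Excess air = actual - stoichiometric = 27.3 - 11.8 = 15.50 kg/kg fuel
Excess air % = (excess / stoich) * 100 = (15.50 / 11.8) * 100 = 131.36%


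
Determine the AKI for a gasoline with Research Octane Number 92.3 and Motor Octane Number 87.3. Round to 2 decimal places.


AKI = (RON + MON) / 2
AKI = (92.3 + 87.3) / 2
AKI = 179.6 / 2 = 89.80


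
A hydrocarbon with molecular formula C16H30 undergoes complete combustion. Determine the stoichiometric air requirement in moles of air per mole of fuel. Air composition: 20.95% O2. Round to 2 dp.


Balanced combustion: C16H30 + 23.5 O2 -> 16 CO2 + 15 H2O
O2 needed = C + H/4 = 16 + 30/4 = 23.50 moles
Air moles = O2 / 0.2095 = 23.50 / 0.2095 = 112.17 moles air


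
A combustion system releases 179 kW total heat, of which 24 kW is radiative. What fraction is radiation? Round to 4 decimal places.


f_rad = Q_rad / Q_total
f_rad = 24 / 179 = 0.1341


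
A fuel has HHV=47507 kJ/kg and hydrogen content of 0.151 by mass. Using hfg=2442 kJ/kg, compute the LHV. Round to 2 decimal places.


LHV = HHV - hfg * 9 * H
Water correction = 2442 * 9 * 0.151 = 3318.678 kJ/kg
LHV = 47507 - 3318.678 = 44188.32 kJ/kg


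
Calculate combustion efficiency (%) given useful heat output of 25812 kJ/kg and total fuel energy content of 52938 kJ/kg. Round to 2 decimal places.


Efficiency = (Q_useful / Q_fuel) * 100
Efficiency = (25812 / 52938) * 100
Efficiency = 0.4876 * 100 = 48.76%


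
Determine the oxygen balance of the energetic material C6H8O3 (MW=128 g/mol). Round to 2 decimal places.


OB = -1600 * (2C + H/2 - O) / MW
Inner = 2*6 + 8/2 - 3 = 13.00
OB = -1600 * 13.00 / 128 = -162.50%


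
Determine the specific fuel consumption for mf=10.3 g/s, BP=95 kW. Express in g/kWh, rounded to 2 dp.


SFC = (mf / BP) * 3600
Rate = 10.3 / 95 = 0.108421 g/(s*kW)
SFC = 0.108421 * 3600 = 390.32 g/kWh


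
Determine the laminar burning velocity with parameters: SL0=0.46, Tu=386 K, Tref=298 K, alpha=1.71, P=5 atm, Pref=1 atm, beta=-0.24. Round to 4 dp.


SL = SL0 * (Tu/Tref)^alpha * (P/Pref)^beta
T ratio = 386/298 = 1.29530201
(T ratio)^alpha = 1.29530201^1.71 = 1.556519
(P/Pref)^beta = 5^(-0.24) = 0.679590
SL = 0.46 * 1.556519 * 0.679590 = 0.4866 m/s


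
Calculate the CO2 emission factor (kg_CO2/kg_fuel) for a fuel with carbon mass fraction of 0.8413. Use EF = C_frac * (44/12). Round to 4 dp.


EF = C_frac * (M_CO2 / M_C)
EF = 0.8413 * (44/12)
EF = 0.8413 * 3.666667 = 3.0848 kg_CO2/kg_fuel


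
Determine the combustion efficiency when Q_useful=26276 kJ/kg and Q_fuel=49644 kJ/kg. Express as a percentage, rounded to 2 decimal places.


Efficiency = (Q_useful / Q_fuel) * 100
Efficiency = (26276 / 49644) * 100
Efficiency = 0.5293 * 100 = 52.93%


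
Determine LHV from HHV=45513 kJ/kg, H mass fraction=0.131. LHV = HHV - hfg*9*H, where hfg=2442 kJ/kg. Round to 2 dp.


LHV = HHV - hfg * 9 * H
Water correction = 2442 * 9 * 0.131 = 2879.118 kJ/kg
LHV = 45513 - 2879.118 = 42633.88 kJ/kg


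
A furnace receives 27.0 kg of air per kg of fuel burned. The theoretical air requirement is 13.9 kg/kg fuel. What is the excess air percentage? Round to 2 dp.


Excess air = actual - stoichiometric = 27.0 - 13.9 = 13.10 kg/kg fuel
Excess air % = (excess / stoich) * 100 = (13.10 / 13.9) * 100 = 94.24%


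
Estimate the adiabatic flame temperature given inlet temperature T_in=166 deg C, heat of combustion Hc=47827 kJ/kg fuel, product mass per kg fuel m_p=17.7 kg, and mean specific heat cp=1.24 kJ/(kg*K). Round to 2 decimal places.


T_ad = T_in + Hc / (m_p * cp)
Denominator = 17.7 * 1.24 = 21.9480
Temperature rise = 47827 / 21.9480 = 2179.11 K
T_ad = 166 + 2179.11 = 2345.11 deg C


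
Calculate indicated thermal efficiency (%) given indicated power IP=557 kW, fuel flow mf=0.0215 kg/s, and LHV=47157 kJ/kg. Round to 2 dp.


eta_ith = (IP / (mf * LHV)) * 100
Denominator = 0.0215 * 47157 = 1013.8755 kW
eta_ith = (557 / 1013.8755) * 100 = 54.94%


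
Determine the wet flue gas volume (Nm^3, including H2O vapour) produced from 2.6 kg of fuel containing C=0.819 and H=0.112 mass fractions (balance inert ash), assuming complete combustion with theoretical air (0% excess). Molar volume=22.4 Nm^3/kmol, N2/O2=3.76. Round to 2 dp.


Per kg fuel: CO2 = (C/12 kmol)*22.4 = (0.819/12)*22.4 = 1.52880 Nm^3
Per kg fuel: H2O = (H/2 kmol)*22.4 = (0.112/2)*22.4 = 1.25440 Nm^3
O2 needed per kg fuel = C/12 + H/4 = 0.819/12 + 0.112/4 = 0.09625000 kmol
Per kg fuel: N2 = O2*3.76*22.4 = 0.09625000*3.76*22.4 = 8.10656 Nm^3
Total per kg = 1.52880 + 1.25440 + 8.10656 = 10.88976 Nm^3
Total = 10.88976 * 2.6 = 28.31 Nm^3


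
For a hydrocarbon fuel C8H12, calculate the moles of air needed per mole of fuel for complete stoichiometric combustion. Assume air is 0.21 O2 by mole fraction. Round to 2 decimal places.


Balanced combustion: C8H12 + 11 O2 -> 8 CO2 + 6 H2O
O2 needed = C + H/4 = 8 + 12/4 = 11.00 moles
Air moles = O2 / 0.21 = 11.00 / 0.21 = 52.38 moles air


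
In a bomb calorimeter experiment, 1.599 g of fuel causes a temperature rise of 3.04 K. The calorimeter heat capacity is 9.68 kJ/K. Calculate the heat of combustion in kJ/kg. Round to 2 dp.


Hc = C_cal * delta_T / m_fuel
Q_released = 9.68 * 3.04 = 29.4272 kJ
m_fuel = 1.599 g = 1.599/1000 kg = 0.001599 kg
Hc = 29.4272 / 0.001599 = 18403.50 kJ/kg


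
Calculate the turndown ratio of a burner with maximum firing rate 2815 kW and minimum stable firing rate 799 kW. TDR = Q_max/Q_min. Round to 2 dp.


TDR = Q_max / Q_min
TDR = 2815 / 799 = 3.52


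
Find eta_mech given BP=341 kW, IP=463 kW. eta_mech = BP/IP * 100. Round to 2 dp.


eta_mech = (BP / IP) * 100
Ratio = 341 / 463 = 0.7365
eta_mech = 0.7365 * 100 = 73.65%


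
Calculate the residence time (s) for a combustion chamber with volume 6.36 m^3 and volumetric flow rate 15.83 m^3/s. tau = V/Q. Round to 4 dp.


tau = V / Q_flow
tau = 6.36 / 15.83 = 0.4018 s


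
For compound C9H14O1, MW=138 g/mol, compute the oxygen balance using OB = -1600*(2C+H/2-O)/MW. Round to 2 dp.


OB = -1600 * (2C + H/2 - O) / MW
Inner = 2*9 + 14/2 - 1 = 24.00
OB = -1600 * 24.00 / 138 = -278.26%


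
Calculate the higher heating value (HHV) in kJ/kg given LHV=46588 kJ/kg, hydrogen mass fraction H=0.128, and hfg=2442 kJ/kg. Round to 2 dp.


HHV = LHV + hfg * 9 * H
Water addition = 2442 * 9 * 0.128 = 2813.184 kJ/kg
HHV = 46588 + 2813.184 = 49401.18 kJ/kg


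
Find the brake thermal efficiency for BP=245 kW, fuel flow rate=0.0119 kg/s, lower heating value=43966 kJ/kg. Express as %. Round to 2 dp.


eta_BTE = (BP / (mf * LHV)) * 100
Denominator = 0.0119 * 43966 = 523.1954 kW
eta_BTE = (245 / 523.1954) * 100 = 46.83%


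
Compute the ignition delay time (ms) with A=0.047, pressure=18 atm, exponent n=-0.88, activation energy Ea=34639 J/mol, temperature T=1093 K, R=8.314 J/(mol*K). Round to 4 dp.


tau = A * P^n * exp(Ea/(R*T))
P^n = 18^(-0.88) = 0.07858872
Ea/(R*T) = 34639/(8.314*1093) = 3.811844
exp(Ea/(R*T)) = 45.233791
tau = 0.047 * 0.07858872 * 45.233791 = 0.1671 ms


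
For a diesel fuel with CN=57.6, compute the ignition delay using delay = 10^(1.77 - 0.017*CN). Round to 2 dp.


delay = 10^(1.77 - 0.017*CN)
Exponent = 1.77 - 0.017*57.6 = 0.7908
delay = 10^0.7908 = 6.18 ms


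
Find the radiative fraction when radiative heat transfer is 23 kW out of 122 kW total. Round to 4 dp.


f_rad = Q_rad / Q_total
f_rad = 23 / 122 = 0.1885


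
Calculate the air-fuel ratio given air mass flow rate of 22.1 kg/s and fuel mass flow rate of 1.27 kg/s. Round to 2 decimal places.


AFR = m_air / m_fuel
AFR = 22.1 / 1.27 = 17.40


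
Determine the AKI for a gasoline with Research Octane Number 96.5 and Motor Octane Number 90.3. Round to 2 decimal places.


AKI = (RON + MON) / 2
AKI = (96.5 + 90.3) / 2
AKI = 186.8 / 2 = 93.40


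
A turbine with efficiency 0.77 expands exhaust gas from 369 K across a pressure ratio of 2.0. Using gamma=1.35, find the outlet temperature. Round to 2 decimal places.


T_out = T_in * (1 - eta * (1 - PR^(-(gamma-1)/gamma)))
Exponent = -(1.35-1)/1.35 = -0.25925926
PR^exp = 2.0^(-0.25925926) = 0.83551680
Factor = 1 - 0.77*(1 - 0.83551680) = 0.87334794
T_out = 369 * 0.87334794 = 322.27 K


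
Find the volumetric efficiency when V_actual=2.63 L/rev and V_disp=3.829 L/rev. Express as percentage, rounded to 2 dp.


eta_v = (V_actual / V_disp) * 100
Ratio = 2.63 / 3.829 = 0.6869
eta_v = 0.6869 * 100 = 68.69%


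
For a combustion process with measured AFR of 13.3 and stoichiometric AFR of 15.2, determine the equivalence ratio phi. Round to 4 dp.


phi = AFR_stoich / AFR_actual
phi = 15.2 / 13.3 = 1.1429


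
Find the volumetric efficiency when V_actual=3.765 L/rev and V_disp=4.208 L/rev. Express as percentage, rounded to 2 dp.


eta_v = (V_actual / V_disp) * 100
Ratio = 3.765 / 4.208 = 0.8947
eta_v = 0.8947 * 100 = 89.47%


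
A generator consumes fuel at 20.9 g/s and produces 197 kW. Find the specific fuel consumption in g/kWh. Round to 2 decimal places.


SFC = (mf / BP) * 3600
Rate = 20.9 / 197 = 0.106091 g/(s*kW)
SFC = 0.106091 * 3600 = 381.93 g/kWh


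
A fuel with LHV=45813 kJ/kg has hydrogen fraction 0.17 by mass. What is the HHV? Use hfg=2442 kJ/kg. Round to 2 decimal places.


HHV = LHV + hfg * 9 * H
Water addition = 2442 * 9 * 0.17 = 3736.260 kJ/kg
HHV = 45813 + 3736.260 = 49549.26 kJ/kg


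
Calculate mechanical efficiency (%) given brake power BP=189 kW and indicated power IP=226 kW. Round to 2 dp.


eta_mech = (BP / IP) * 100
Ratio = 189 / 226 = 0.8363
eta_mech = 0.8363 * 100 = 83.63%


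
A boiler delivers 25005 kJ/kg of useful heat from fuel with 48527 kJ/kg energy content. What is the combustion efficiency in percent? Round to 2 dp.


Efficiency = (Q_useful / Q_fuel) * 100
Efficiency = (25005 / 48527) * 100
Efficiency = 0.5153 * 100 = 51.53%


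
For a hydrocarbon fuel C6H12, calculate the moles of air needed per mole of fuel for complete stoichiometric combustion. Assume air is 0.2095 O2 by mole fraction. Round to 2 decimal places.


Balanced combustion: C6H12 + 9 O2 -> 6 CO2 + 6 H2O
O2 needed = C + H/4 = 6 + 12/4 = 9.00 moles
Air moles = O2 / 0.2095 = 9.00 / 0.2095 = 42.96 moles air


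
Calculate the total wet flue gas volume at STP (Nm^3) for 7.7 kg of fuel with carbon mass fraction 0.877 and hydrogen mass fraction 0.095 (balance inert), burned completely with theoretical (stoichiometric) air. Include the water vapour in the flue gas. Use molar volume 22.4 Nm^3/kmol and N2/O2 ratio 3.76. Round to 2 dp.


Per kg fuel: CO2 = (C/12 kmol)*22.4 = (0.877/12)*22.4 = 1.63707 Nm^3
Per kg fuel: H2O = (H/2 kmol)*22.4 = (0.095/2)*22.4 = 1.06400 Nm^3
O2 needed per kg fuel = C/12 + H/4 = 0.877/12 + 0.095/4 = 0.09683333 kmol
Per kg fuel: N2 = O2*3.76*22.4 = 0.09683333*3.76*22.4 = 8.15569 Nm^3
Total per kg = 1.63707 + 1.06400 + 8.15569 = 10.85676 Nm^3
Total = 10.85676 * 7.7 = 83.60 Nm^3


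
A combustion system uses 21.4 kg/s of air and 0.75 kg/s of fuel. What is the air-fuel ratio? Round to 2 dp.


AFR = m_air / m_fuel
AFR = 21.4 / 0.75 = 28.53


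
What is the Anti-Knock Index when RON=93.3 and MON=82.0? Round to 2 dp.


AKI = (RON + MON) / 2
AKI = (93.3 + 82.0) / 2
AKI = 175.3 / 2 = 87.65


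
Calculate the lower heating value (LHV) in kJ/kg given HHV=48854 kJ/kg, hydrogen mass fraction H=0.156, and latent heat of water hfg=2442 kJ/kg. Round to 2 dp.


LHV = HHV - hfg * 9 * H
Water correction = 2442 * 9 * 0.156 = 3428.568 kJ/kg
LHV = 48854 - 3428.568 = 45425.43 kJ/kg


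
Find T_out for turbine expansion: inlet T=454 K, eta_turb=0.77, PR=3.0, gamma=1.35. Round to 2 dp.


T_out = T_in * (1 - eta * (1 - PR^(-(gamma-1)/gamma)))
Exponent = -(1.35-1)/1.35 = -0.25925926
PR^exp = 3.0^(-0.25925926) = 0.75214556
Factor = 1 - 0.77*(1 - 0.75214556) = 0.80915208
T_out = 454 * 0.80915208 = 367.36 K


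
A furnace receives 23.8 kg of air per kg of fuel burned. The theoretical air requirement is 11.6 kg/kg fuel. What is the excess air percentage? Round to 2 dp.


Excess air = actual - stoichiometric = 23.8 - 11.6 = 12.20 kg/kg fuel
Excess air % = (excess / stoich) * 100 = (12.20 / 11.6) * 100 = 105.17%


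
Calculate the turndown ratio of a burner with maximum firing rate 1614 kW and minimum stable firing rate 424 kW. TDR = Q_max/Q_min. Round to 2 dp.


TDR = Q_max / Q_min
TDR = 1614 / 424 = 3.81


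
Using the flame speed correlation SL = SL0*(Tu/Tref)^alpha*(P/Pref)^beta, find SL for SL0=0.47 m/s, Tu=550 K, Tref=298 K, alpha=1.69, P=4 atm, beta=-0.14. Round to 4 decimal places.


SL = SL0 * (Tu/Tref)^alpha * (P/Pref)^beta
T ratio = 550/298 = 1.84563758
(T ratio)^alpha = 1.84563758^1.69 = 2.817004
(P/Pref)^beta = 4^(-0.14) = 0.823591
SL = 0.47 * 2.817004 * 0.823591 = 1.0904 m/s


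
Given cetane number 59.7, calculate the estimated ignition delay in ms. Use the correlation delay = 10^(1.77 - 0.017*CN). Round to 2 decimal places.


delay = 10^(1.77 - 0.017*CN)
Exponent = 1.77 - 0.017*59.7 = 0.7551
delay = 10^0.7551 = 5.69 ms


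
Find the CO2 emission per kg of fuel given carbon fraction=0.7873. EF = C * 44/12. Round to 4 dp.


EF = C_frac * (M_CO2 / M_C)
EF = 0.7873 * (44/12)
EF = 0.7873 * 3.666667 = 2.8868 kg_CO2/kg_fuel


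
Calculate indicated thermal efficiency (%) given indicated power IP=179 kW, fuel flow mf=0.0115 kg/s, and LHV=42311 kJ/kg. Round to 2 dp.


eta_ith = (IP / (mf * LHV)) * 100
Denominator = 0.0115 * 42311 = 486.5765 kW
eta_ith = (179 / 486.5765) * 100 = 36.79%


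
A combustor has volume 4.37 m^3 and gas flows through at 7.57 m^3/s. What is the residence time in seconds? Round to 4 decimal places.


tau = V / Q_flow
tau = 4.37 / 7.57 = 0.5773 s


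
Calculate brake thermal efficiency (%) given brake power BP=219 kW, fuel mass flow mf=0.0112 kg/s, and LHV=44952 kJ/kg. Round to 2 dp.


eta_BTE = (BP / (mf * LHV)) * 100
Denominator = 0.0112 * 44952 = 503.4624 kW
eta_BTE = (219 / 503.4624) * 100 = 43.50%


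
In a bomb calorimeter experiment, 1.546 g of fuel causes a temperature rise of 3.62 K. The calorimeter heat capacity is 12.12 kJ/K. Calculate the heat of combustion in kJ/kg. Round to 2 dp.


Hc = C_cal * delta_T / m_fuel
Q_released = 12.12 * 3.62 = 43.8744 kJ
m_fuel = 1.546 g = 1.546/1000 kg = 0.001546 kg
Hc = 43.8744 / 0.001546 = 28379.30 kJ/kg


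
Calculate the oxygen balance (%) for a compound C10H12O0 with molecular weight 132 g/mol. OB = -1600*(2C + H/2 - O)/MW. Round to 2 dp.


OB = -1600 * (2C + H/2 - O) / MW
Inner = 2*10 + 12/2 - 0 = 26.00
OB = -1600 * 26.00 / 132 = -315.15%


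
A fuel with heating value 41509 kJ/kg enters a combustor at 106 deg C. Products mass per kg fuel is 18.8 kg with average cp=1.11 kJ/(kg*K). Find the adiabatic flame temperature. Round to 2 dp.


T_ad = T_in + Hc / (m_p * cp)
Denominator = 18.8 * 1.11 = 20.8680
Temperature rise = 41509 / 20.8680 = 1989.12 K
T_ad = 106 + 1989.12 = 2095.12 deg C


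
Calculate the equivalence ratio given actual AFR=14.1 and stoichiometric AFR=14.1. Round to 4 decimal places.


phi = AFR_stoich / AFR_actual
phi = 14.1 / 14.1 = 1.0000


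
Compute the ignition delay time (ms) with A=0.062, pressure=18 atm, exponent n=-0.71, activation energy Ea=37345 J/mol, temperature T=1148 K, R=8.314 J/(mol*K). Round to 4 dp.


tau = A * P^n * exp(Ea/(R*T))
P^n = 18^(-0.71) = 0.12845663
Ea/(R*T) = 37345/(8.314*1148) = 3.912736
exp(Ea/(R*T)) = 50.035667
tau = 0.062 * 0.12845663 * 50.035667 = 0.3985 ms


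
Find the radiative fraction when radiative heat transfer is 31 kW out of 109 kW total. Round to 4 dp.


f_rad = Q_rad / Q_total
f_rad = 31 / 109 = 0.2844


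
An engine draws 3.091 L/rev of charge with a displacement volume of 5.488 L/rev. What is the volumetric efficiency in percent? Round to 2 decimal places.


eta_v = (V_actual / V_disp) * 100
Ratio = 3.091 / 5.488 = 0.5632
eta_v = 0.5632 * 100 = 56.32%


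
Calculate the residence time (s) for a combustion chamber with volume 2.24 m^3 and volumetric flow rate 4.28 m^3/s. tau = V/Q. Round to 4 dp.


tau = V / Q_flow
tau = 2.24 / 4.28 = 0.5234 s


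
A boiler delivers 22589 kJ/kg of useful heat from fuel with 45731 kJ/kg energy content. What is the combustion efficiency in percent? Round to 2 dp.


Efficiency = (Q_useful / Q_fuel) * 100
Efficiency = (22589 / 45731) * 100
Efficiency = 0.4940 * 100 = 49.40%


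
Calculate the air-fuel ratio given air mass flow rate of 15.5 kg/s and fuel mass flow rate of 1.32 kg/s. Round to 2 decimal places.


AFR = m_air / m_fuel
AFR = 15.5 / 1.32 = 11.74


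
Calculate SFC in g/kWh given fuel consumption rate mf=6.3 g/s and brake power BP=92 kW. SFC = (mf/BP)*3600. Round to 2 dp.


SFC = (mf / BP) * 3600
Rate = 6.3 / 92 = 0.068478 g/(s*kW)
SFC = 0.068478 * 3600 = 246.52 g/kWh


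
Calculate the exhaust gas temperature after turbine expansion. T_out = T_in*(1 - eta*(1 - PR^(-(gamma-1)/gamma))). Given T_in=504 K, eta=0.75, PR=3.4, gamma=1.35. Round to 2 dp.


T_out = T_in * (1 - eta * (1 - PR^(-(gamma-1)/gamma)))
Exponent = -(1.35-1)/1.35 = -0.25925926
PR^exp = 3.4^(-0.25925926) = 0.72813041
Factor = 1 - 0.75*(1 - 0.72813041) = 0.79609781
T_out = 504 * 0.79609781 = 401.23 K


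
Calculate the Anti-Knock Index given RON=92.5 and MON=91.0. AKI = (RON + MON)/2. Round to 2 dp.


AKI = (RON + MON) / 2
AKI = (92.5 + 91.0) / 2
AKI = 183.5 / 2 = 91.75


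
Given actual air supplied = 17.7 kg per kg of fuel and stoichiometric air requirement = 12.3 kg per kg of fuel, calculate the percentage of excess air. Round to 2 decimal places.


Excess air = actual - stoichiometric = 17.7 - 12.3 = 5.40 kg/kg fuel
Excess air % = (excess / stoich) * 100 = (5.40 / 12.3) * 100 = 43.90%


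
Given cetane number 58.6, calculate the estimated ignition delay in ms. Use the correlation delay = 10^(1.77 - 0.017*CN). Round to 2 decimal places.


delay = 10^(1.77 - 0.017*CN)
Exponent = 1.77 - 0.017*58.6 = 0.7738
delay = 10^0.7738 = 5.94 ms


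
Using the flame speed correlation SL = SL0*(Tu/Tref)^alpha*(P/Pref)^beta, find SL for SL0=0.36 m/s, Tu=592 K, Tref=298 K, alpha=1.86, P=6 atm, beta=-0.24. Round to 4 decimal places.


SL = SL0 * (Tu/Tref)^alpha * (P/Pref)^beta
T ratio = 592/298 = 1.98657718
(T ratio)^alpha = 1.98657718^1.86 = 3.584892
(P/Pref)^beta = 6^(-0.24) = 0.650495
SL = 0.36 * 3.584892 * 0.650495 = 0.8395 m/s


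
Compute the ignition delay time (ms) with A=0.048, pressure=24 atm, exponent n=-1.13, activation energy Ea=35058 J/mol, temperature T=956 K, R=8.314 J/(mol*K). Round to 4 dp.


tau = A * P^n * exp(Ea/(R*T))
P^n = 24^(-1.13) = 0.02756521
Ea/(R*T) = 35058/(8.314*956) = 4.410819
exp(Ea/(R*T)) = 82.336859
tau = 0.048 * 0.02756521 * 82.336859 = 0.1089 ms


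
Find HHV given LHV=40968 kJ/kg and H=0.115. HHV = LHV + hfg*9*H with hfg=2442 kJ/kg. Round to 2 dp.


HHV = LHV + hfg * 9 * H
Water addition = 2442 * 9 * 0.115 = 2527.470 kJ/kg
HHV = 40968 + 2527.470 = 43495.47 kJ/kg


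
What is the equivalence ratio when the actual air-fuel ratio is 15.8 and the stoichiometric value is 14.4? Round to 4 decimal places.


phi = AFR_stoich / AFR_actual
phi = 14.4 / 15.8 = 0.9114


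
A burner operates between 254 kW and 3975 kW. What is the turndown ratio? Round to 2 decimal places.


TDR = Q_max / Q_min
TDR = 3975 / 254 = 15.65


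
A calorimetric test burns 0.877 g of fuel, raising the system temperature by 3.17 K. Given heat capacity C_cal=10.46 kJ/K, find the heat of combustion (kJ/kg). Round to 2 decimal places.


Hc = C_cal * delta_T / m_fuel
Q_released = 10.46 * 3.17 = 33.1582 kJ
m_fuel = 0.877 g = 0.877/1000 kg = 0.000877 kg
Hc = 33.1582 / 0.000877 = 37808.67 kJ/kg


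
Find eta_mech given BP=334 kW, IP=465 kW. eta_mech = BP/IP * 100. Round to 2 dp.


eta_mech = (BP / IP) * 100
Ratio = 334 / 465 = 0.7183
eta_mech = 0.7183 * 100 = 71.83%


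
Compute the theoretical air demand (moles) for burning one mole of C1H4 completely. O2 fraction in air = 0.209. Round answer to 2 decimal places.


Balanced combustion: C1H4 + 2 O2 -> 1 CO2 + 2 H2O
O2 needed = C + H/4 = 1 + 4/4 = 2.00 moles
Air moles = O2 / 0.209 = 2.00 / 0.209 = 9.57 moles air


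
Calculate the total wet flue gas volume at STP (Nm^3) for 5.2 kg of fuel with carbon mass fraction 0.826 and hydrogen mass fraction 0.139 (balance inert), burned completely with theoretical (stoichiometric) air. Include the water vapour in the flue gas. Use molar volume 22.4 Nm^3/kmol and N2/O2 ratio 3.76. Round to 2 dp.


Per kg fuel: CO2 = (C/12 kmol)*22.4 = (0.826/12)*22.4 = 1.54187 Nm^3
Per kg fuel: H2O = (H/2 kmol)*22.4 = (0.139/2)*22.4 = 1.55680 Nm^3
O2 needed per kg fuel = C/12 + H/4 = 0.826/12 + 0.139/4 = 0.10358333 kmol
Per kg fuel: N2 = O2*3.76*22.4 = 0.10358333*3.76*22.4 = 8.72420 Nm^3
Total per kg = 1.54187 + 1.55680 + 8.72420 = 11.82287 Nm^3
Total = 11.82287 * 5.2 = 61.48 Nm^3


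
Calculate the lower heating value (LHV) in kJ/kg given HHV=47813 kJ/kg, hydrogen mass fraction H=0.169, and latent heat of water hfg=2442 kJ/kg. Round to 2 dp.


LHV = HHV - hfg * 9 * H
Water correction = 2442 * 9 * 0.169 = 3714.282 kJ/kg
LHV = 47813 - 3714.282 = 44098.72 kJ/kg


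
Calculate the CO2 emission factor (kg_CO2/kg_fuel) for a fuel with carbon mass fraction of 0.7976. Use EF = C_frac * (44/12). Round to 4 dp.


EF = C_frac * (M_CO2 / M_C)
EF = 0.7976 * (44/12)
EF = 0.7976 * 3.666667 = 2.9245 kg_CO2/kg_fuel


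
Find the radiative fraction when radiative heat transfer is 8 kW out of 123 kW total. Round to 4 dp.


f_rad = Q_rad / Q_total
f_rad = 8 / 123 = 0.0650


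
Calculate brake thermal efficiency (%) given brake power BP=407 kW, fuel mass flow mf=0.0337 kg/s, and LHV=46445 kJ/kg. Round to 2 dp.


eta_BTE = (BP / (mf * LHV)) * 100
Denominator = 0.0337 * 46445 = 1565.1965 kW
eta_BTE = (407 / 1565.1965) * 100 = 26.00%


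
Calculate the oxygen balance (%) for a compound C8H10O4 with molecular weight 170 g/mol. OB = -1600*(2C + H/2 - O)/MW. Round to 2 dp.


OB = -1600 * (2C + H/2 - O) / MW
Inner = 2*8 + 10/2 - 4 = 17.00
OB = -1600 * 17.00 / 170 = -160.00%


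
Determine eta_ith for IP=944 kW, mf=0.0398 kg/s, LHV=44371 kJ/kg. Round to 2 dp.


eta_ith = (IP / (mf * LHV)) * 100
Denominator = 0.0398 * 44371 = 1765.9658 kW
eta_ith = (944 / 1765.9658) * 100 = 53.46%


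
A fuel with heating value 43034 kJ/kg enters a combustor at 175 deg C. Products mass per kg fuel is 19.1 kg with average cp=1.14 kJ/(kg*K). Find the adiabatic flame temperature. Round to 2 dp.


T_ad = T_in + Hc / (m_p * cp)
Denominator = 19.1 * 1.14 = 21.7740
Temperature rise = 43034 / 21.7740 = 1976.39 K
T_ad = 175 + 1976.39 = 2151.39 deg C


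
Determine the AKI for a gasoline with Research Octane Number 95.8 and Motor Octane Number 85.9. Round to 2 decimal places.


AKI = (RON + MON) / 2
AKI = (95.8 + 85.9) / 2
AKI = 181.7 / 2 = 90.85


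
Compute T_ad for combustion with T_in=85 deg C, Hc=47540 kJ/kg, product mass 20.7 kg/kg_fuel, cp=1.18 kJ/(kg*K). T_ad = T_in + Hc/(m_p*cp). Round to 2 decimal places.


T_ad = T_in + Hc / (m_p * cp)
Denominator = 20.7 * 1.18 = 24.4260
Temperature rise = 47540 / 24.4260 = 1946.29 K
T_ad = 85 + 1946.29 = 2031.29 deg C


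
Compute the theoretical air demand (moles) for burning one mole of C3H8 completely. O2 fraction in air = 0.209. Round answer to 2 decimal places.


Balanced combustion: C3H8 + 5 O2 -> 3 CO2 + 4 H2O
O2 needed = C + H/4 = 3 + 8/4 = 5.00 moles
Air moles = O2 / 0.209 = 5.00 / 0.209 = 23.92 moles air


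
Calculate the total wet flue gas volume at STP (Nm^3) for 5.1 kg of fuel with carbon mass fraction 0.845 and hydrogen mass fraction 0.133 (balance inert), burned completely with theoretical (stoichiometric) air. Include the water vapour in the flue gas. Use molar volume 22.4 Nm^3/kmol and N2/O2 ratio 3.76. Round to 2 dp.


Per kg fuel: CO2 = (C/12 kmol)*22.4 = (0.845/12)*22.4 = 1.57733 Nm^3
Per kg fuel: H2O = (H/2 kmol)*22.4 = (0.133/2)*22.4 = 1.48960 Nm^3
O2 needed per kg fuel = C/12 + H/4 = 0.845/12 + 0.133/4 = 0.10366667 kmol
Per kg fuel: N2 = O2*3.76*22.4 = 0.10366667*3.76*22.4 = 8.73122 Nm^3
Total per kg = 1.57733 + 1.48960 + 8.73122 = 11.79815 Nm^3
Total = 11.79815 * 5.1 = 60.17 Nm^3


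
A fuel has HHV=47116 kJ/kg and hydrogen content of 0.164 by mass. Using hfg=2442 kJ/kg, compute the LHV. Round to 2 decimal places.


LHV = HHV - hfg * 9 * H
Water correction = 2442 * 9 * 0.164 = 3604.392 kJ/kg
LHV = 47116 - 3604.392 = 43511.61 kJ/kg


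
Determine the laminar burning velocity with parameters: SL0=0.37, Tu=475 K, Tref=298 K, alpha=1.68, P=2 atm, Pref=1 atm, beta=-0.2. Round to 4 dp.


SL = SL0 * (Tu/Tref)^alpha * (P/Pref)^beta
T ratio = 475/298 = 1.59395973
(T ratio)^alpha = 1.59395973^1.68 = 2.188578
(P/Pref)^beta = 2^(-0.2) = 0.870551
SL = 0.37 * 2.188578 * 0.870551 = 0.7049 m/s


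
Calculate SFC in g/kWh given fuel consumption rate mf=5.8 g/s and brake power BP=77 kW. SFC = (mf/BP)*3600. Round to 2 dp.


SFC = (mf / BP) * 3600
Rate = 5.8 / 77 = 0.075325 g/(s*kW)
SFC = 0.075325 * 3600 = 271.17 g/kWh


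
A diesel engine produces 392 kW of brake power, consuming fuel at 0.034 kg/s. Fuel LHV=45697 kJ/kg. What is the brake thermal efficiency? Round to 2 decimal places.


eta_BTE = (BP / (mf * LHV)) * 100
Denominator = 0.034 * 45697 = 1553.6980 kW
eta_BTE = (392 / 1553.6980) * 100 = 25.23%


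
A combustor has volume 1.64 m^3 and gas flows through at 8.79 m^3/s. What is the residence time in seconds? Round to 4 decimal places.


tau = V / Q_flow
tau = 1.64 / 8.79 = 0.1866 s


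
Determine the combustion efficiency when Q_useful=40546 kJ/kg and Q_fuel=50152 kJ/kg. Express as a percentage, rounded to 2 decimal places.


Efficiency = (Q_useful / Q_fuel) * 100
Efficiency = (40546 / 50152) * 100
Efficiency = 0.8085 * 100 = 80.85%


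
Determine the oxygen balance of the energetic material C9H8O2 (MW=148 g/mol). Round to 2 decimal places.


OB = -1600 * (2C + H/2 - O) / MW
Inner = 2*9 + 8/2 - 2 = 20.00
OB = -1600 * 20.00 / 148 = -216.22%


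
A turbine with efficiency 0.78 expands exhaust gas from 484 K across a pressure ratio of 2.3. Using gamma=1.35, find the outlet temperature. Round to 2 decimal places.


T_out = T_in * (1 - eta * (1 - PR^(-(gamma-1)/gamma)))
Exponent = -(1.35-1)/1.35 = -0.25925926
PR^exp = 2.3^(-0.25925926) = 0.80578413
Factor = 1 - 0.78*(1 - 0.80578413) = 0.84851162
T_out = 484 * 0.84851162 = 410.68 K


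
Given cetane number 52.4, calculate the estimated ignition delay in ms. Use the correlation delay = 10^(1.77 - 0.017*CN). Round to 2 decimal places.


delay = 10^(1.77 - 0.017*CN)
Exponent = 1.77 - 0.017*52.4 = 0.8792
delay = 10^0.8792 = 7.57 ms


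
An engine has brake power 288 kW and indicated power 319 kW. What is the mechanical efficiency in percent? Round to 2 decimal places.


eta_mech = (BP / IP) * 100
Ratio = 288 / 319 = 0.9028
eta_mech = 0.9028 * 100 = 90.28%


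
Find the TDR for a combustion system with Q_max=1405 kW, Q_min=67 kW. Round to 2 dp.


TDR = Q_max / Q_min
TDR = 1405 / 67 = 20.97


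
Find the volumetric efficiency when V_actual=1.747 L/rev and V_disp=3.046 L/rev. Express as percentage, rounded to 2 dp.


eta_v = (V_actual / V_disp) * 100
Ratio = 1.747 / 3.046 = 0.5735
eta_v = 0.5735 * 100 = 57.35%


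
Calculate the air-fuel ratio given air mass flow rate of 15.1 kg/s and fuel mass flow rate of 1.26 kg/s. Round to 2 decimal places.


AFR = m_air / m_fuel
AFR = 15.1 / 1.26 = 11.98
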